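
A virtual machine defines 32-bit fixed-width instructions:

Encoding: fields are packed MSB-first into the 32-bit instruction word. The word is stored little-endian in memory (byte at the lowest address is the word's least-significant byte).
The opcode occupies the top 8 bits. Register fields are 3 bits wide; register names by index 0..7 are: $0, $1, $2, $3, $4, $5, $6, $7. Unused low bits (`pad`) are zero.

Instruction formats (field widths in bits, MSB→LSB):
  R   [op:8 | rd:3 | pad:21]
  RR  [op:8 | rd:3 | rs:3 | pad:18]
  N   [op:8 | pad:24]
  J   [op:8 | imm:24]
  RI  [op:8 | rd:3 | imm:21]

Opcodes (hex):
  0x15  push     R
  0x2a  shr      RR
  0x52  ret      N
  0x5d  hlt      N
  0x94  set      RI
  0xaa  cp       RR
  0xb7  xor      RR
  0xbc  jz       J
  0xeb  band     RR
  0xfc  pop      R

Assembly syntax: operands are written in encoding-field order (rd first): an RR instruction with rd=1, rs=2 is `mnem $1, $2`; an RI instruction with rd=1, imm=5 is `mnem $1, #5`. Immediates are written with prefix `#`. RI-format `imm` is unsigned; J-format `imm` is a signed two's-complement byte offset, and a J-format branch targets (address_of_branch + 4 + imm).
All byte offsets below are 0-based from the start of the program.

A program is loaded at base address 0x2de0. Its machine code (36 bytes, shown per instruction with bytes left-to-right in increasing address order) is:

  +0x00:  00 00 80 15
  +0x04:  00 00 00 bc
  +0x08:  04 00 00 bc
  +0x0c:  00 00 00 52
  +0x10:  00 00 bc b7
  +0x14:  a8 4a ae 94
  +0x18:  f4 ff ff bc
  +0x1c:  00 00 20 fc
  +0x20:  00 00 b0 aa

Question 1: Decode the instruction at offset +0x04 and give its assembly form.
+0x04: 00 00 00 bc ⇒ word 0xbc000000 (little)
  opcode bits[31:24]=0xbc: jz/J
  imm: (w>>0)&0xffffff=0x0 → #0

jz #0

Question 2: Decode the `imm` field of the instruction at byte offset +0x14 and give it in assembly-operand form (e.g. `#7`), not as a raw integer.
@+14  little-endian(a8 4a ae 94) = 0x94ae4aa8
  top 8b → 0x94 → set [RI]
  [23:21] rd=5 = $5
  [20:0] imm=936616 = #936616

#936616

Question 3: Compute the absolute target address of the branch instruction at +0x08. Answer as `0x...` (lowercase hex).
+0x08: 04 00 00 bc ⇒ word 0xbc000004 (little)
  opcode bits[31:24]=0xbc: jz/J
  imm@[23:0]=0x4 ⇒ #4
  target = base 0x2de0 + off 0x08 + 4 + imm 4 = 0x2df0

0x2df0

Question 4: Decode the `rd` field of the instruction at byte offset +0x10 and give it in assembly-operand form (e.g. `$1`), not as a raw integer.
off 0x10: read 00 00 bc b7 as little → 0xb7bc0000
  opcode bits[31:24]=0xb7: xor/RR
  [23:21] rd=5 = $5
  [20:18] rs=7 = $7

$5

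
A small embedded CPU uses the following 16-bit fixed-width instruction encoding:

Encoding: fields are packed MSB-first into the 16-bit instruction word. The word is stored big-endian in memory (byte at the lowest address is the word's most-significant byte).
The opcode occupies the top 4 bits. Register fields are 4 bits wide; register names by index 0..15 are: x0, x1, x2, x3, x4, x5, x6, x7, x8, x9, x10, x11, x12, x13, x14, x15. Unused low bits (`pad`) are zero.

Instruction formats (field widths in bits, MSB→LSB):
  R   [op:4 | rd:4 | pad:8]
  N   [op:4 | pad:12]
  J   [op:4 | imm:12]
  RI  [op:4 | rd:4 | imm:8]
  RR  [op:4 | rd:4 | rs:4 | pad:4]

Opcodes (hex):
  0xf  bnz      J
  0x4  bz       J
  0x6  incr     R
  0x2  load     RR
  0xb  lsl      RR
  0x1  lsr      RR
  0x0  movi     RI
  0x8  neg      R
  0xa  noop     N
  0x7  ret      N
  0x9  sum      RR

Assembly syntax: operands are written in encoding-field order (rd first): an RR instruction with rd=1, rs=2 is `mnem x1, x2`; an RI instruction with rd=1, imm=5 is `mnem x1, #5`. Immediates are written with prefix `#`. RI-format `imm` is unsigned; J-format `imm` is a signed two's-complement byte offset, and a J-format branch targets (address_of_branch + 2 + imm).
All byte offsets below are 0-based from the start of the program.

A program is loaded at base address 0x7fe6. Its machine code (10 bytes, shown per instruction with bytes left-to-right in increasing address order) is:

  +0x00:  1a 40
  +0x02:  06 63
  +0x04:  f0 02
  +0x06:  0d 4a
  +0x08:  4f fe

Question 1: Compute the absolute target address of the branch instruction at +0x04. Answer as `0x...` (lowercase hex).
+0x04: f0 02 ⇒ word 0xf002 (big)
  top 4b → 0xf → bnz [J]
  [11:0] imm=2 = #2
  target = base 0x7fe6 + off 0x04 + 2 + imm 2 = 0x7fee

0x7fee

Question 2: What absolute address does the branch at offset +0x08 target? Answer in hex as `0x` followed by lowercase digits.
@+08  big-endian(4f fe) = 0x4ffe
  op=0x4ffe>>12=0x4 ⇒ bz (J)
  [11:0] imm=4094 (s12→-2) = #-2
  target = base 0x7fe6 + off 0x08 + 2 + imm -2 = 0x7fee

0x7fee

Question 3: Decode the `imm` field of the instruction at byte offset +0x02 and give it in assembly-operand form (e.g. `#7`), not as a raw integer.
#99

@+02  big-endian(06 63) = 0x0663
  op=0x0663>>12=0x0 ⇒ movi (RI)
  [11:8] rd=6 = x6
  [7:0] imm=99 = #99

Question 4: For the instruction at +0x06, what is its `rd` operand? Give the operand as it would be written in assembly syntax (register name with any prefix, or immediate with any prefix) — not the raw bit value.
x13

+0x06: 0d 4a ⇒ word 0x0d4a (big)
  opcode bits[15:12]=0x0: movi/RI
  rd@[11:8]=0xd ⇒ x13
  imm@[7:0]=0x4a ⇒ #74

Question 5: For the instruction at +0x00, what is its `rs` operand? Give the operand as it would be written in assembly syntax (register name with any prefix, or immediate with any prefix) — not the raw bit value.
+0x00: 1a 40 ⇒ word 0x1a40 (big)
  top 4b → 0x1 → lsr [RR]
  rd@[11:8]=0xa ⇒ x10
  rs@[7:4]=0x4 ⇒ x4

x4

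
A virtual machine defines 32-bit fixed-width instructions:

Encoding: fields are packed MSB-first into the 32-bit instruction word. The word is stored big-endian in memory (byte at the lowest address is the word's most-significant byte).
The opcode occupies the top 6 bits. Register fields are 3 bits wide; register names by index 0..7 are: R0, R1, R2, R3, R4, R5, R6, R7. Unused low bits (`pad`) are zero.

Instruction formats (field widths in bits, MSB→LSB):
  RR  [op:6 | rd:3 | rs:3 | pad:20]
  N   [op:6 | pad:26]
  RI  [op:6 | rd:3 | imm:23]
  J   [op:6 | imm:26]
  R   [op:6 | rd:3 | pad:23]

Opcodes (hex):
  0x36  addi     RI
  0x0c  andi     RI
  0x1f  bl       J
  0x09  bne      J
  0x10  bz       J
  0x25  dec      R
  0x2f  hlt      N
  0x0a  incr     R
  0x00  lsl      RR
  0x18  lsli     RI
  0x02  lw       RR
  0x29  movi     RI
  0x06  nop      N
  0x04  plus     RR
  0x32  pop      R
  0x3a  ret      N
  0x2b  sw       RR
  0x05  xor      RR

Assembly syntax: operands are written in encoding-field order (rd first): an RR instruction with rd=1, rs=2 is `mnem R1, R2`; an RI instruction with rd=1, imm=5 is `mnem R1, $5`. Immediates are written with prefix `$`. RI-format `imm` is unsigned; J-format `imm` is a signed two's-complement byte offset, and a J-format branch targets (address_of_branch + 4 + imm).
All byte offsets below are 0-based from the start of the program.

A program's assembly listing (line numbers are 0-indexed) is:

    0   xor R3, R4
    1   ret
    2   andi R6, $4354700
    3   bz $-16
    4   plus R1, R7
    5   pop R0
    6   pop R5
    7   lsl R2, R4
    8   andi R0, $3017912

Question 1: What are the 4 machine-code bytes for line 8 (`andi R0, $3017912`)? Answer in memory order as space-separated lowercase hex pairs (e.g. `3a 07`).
8. andi fields op=0xc:6|rd=0:3|imm=3017912:23 → word 302e0cb8h → 30 2e 0c b8

30 2e 0c b8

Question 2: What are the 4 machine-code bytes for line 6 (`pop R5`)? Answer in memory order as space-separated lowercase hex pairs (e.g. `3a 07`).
line 6 (pop): pack op=0x32:6|rd=5:3|pad=0:23 = 0xca800000; big→ ca 80 00 00

ca 80 00 00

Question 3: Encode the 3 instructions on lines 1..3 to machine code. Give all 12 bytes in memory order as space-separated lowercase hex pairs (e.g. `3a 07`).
e8 00 00 00 33 42 72 8c 43 ff ff f0

line 1 (ret): pack op=0x3a:6|pad=0:26 = 0xe8000000; big→ e8 00 00 00
line 2 (andi): pack op=0xc:6|rd=6:3|imm=4354700:23 = 0x3342728c; big→ 33 42 72 8c
line 3 (bz): pack op=0x10:6|imm=-16:26 = 0x43fffff0; big→ 43 ff ff f0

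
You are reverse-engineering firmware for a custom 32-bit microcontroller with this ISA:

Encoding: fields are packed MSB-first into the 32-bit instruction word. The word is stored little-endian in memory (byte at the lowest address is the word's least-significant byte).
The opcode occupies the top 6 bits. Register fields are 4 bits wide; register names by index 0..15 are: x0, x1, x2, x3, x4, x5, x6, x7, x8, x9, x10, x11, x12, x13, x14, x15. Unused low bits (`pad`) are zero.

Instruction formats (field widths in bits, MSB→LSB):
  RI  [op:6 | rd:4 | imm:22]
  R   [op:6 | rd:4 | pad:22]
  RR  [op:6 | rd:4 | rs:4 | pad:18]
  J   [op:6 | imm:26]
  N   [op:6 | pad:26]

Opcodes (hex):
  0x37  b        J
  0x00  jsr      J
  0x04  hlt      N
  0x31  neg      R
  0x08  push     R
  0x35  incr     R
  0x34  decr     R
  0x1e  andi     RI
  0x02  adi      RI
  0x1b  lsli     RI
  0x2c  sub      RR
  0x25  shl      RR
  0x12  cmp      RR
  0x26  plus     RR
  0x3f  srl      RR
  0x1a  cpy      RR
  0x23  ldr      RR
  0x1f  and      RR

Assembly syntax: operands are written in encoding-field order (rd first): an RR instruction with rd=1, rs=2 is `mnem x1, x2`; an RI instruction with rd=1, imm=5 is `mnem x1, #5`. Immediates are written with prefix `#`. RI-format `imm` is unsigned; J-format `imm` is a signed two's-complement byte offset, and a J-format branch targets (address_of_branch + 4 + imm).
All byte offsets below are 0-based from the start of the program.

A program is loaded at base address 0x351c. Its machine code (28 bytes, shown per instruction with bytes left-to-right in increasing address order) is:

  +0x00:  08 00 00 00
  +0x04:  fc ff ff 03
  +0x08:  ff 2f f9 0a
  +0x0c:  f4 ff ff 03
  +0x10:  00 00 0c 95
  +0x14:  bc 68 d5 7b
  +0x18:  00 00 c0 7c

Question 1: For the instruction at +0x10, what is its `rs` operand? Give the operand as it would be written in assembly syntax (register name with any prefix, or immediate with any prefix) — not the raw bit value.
@+10  little-endian(00 00 0c 95) = 0x950c0000
  op=0x950c0000>>26=0x25 ⇒ shl (RR)
  [25:22] rd=4 = x4
  [21:18] rs=3 = x3

x3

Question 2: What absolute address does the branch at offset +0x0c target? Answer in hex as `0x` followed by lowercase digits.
0x3520

+0x0c: f4 ff ff 03 ⇒ word 0x03fffff4 (little)
  op=0x03fffff4>>26=0x0 ⇒ jsr (J)
  imm@[25:0]=0x3fffff4 (s26→-12) ⇒ #-12
  target = base 0x351c + off 0x0c + 4 + imm -12 = 0x3520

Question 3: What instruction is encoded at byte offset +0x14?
@+14  little-endian(bc 68 d5 7b) = 0x7bd568bc
  top 6b → 0x1e → andi [RI]
  rd@[25:22]=0xf ⇒ x15
  imm@[21:0]=0x1568bc ⇒ #1403068

andi x15, #1403068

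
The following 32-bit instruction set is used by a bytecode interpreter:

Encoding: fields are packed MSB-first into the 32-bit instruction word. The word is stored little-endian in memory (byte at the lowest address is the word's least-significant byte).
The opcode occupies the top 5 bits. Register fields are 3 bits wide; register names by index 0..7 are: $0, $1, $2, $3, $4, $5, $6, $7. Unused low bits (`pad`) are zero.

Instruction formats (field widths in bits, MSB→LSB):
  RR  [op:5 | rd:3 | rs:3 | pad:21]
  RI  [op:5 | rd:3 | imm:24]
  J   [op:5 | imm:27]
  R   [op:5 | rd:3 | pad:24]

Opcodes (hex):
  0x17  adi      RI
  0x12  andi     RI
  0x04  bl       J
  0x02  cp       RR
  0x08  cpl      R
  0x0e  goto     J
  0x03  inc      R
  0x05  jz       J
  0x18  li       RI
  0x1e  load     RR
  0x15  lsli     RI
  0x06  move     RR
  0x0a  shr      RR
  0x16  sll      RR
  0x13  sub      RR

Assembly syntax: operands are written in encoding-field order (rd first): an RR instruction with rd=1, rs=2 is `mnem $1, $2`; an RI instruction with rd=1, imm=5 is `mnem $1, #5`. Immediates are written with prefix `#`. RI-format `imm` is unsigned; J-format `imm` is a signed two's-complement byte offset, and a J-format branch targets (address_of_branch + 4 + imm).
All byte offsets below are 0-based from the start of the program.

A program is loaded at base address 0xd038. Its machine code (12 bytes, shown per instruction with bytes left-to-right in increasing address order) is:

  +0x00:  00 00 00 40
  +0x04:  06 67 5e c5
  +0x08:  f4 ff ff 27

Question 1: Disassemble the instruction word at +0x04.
li $5, #6186758

@+04  little-endian(06 67 5e c5) = 0xc55e6706
  top 5b → 0x18 → li [RI]
  [26:24] rd=5 = $5
  [23:0] imm=6186758 = #6186758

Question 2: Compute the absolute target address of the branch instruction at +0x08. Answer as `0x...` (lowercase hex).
@+08  little-endian(f4 ff ff 27) = 0x27fffff4
  opcode bits[31:27]=0x4: bl/J
  imm@[26:0]=0x7fffff4 (s27→-12) ⇒ #-12
  target = base 0xd038 + off 0x08 + 4 + imm -12 = 0xd038

0xd038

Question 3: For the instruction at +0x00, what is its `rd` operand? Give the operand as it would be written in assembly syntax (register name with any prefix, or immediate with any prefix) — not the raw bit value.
$0

off 0x00: read 00 00 00 40 as little → 0x40000000
  opcode bits[31:27]=0x8: cpl/R
  rd@[26:24]=0x0 ⇒ $0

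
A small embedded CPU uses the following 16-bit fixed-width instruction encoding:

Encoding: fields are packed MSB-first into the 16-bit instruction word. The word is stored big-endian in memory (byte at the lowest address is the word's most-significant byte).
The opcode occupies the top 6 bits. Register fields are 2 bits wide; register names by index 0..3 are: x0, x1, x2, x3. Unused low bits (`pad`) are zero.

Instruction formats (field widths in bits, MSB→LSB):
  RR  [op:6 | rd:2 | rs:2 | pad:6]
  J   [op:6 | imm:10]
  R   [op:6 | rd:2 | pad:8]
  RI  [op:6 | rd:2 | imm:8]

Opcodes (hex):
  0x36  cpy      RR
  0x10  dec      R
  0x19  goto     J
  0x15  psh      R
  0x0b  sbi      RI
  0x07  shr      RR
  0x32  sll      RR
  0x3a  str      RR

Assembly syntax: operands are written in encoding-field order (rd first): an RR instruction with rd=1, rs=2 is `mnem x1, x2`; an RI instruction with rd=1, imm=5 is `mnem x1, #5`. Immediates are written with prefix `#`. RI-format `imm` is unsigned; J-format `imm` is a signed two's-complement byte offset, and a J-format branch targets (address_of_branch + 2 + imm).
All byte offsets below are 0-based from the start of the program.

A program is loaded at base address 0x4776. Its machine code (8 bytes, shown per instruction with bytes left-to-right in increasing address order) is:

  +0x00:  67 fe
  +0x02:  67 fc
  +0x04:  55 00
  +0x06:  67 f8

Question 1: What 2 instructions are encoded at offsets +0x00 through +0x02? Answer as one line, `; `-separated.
goto #-2; goto #-4

@+00  big-endian(67 fe) = 0x67fe
  top 6b → 0x19 → goto [J]
  imm@[9:0]=0x3fe (s10→-2) ⇒ #-2
@+02  big-endian(67 fc) = 0x67fc
  top 6b → 0x19 → goto [J]
  imm@[9:0]=0x3fc (s10→-4) ⇒ #-4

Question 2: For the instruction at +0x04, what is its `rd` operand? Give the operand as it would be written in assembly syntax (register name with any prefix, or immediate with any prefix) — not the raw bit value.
[04] 55 00 → 0x5500
  top 6b → 0x15 → psh [R]
  rd@[9:8]=0x1 ⇒ x1

x1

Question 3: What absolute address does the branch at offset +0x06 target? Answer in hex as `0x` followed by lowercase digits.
@+06  big-endian(67 f8) = 0x67f8
  opcode bits[15:10]=0x19: goto/J
  [9:0] imm=1016 (s10→-8) = #-8
  target = base 0x4776 + off 0x06 + 2 + imm -8 = 0x4776

0x4776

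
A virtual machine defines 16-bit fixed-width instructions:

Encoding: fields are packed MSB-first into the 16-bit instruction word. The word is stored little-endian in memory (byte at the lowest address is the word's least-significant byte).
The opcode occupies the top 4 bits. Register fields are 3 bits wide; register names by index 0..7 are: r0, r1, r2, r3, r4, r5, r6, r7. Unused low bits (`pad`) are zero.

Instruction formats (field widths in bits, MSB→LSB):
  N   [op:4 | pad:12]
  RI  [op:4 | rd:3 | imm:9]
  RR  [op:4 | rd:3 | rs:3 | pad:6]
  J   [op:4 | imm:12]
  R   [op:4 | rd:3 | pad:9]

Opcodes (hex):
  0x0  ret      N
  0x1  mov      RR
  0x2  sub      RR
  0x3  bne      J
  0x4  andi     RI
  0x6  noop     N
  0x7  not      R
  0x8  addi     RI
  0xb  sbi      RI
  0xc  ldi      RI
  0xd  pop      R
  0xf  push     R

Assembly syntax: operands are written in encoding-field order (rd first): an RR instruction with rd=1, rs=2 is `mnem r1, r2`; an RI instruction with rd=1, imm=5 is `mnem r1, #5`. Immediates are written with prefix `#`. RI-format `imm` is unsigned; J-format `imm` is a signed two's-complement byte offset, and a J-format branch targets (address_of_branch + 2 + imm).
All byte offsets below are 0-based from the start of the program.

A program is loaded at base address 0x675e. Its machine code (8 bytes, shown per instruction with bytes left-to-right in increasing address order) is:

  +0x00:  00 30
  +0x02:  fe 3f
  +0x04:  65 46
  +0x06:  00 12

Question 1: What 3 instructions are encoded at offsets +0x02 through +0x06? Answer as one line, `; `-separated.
bne #-2; andi r3, #101; mov r1, r0

[02] fe 3f → 0x3ffe
  top 4b → 0x3 → bne [J]
  imm@[11:0]=0xffe (s12→-2) ⇒ #-2
[04] 65 46 → 0x4665
  top 4b → 0x4 → andi [RI]
  rd@[11:9]=0x3 ⇒ r3
  imm@[8:0]=0x65 ⇒ #101
[06] 00 12 → 0x1200
  top 4b → 0x1 → mov [RR]
  rd@[11:9]=0x1 ⇒ r1
  rs@[8:6]=0x0 ⇒ r0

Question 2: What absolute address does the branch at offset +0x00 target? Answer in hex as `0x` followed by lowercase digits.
0x6760

off 0x00: read 00 30 as little → 0x3000
  opcode bits[15:12]=0x3: bne/J
  [11:0] imm=0 = #0
  target = base 0x675e + off 0x00 + 2 + imm 0 = 0x6760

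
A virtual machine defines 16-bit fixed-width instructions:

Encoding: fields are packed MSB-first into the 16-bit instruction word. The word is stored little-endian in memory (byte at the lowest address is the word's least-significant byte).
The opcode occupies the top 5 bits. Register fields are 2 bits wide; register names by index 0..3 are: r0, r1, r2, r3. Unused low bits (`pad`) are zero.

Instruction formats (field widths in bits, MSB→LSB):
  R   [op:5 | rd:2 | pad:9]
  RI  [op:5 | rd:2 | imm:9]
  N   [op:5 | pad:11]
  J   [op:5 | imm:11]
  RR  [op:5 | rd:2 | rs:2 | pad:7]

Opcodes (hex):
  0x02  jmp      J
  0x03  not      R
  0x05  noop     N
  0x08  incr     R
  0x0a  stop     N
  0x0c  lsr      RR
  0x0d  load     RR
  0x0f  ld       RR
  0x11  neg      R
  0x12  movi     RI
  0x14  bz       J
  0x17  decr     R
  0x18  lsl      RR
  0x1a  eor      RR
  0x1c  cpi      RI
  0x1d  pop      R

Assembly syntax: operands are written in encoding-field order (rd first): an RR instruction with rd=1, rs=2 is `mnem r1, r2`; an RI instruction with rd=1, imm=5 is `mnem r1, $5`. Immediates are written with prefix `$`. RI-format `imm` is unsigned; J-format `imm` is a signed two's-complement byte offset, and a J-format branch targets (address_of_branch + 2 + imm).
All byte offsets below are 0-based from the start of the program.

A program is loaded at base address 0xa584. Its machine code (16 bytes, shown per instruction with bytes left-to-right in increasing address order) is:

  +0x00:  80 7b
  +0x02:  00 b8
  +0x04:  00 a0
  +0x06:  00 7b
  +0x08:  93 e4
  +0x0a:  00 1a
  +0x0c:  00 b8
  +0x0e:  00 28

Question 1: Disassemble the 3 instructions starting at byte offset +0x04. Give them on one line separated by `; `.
bz $0; ld r1, r2; cpi r2, $147

@+04  little-endian(00 a0) = 0xa000
  op=0xa000>>11=0x14 ⇒ bz (J)
  imm: (w>>0)&0x7ff=0x0 → $0
@+06  little-endian(00 7b) = 0x7b00
  op=0x7b00>>11=0xf ⇒ ld (RR)
  rd: (w>>9)&0x3=0x1 → r1
  rs: (w>>7)&0x3=0x2 → r2
@+08  little-endian(93 e4) = 0xe493
  op=0xe493>>11=0x1c ⇒ cpi (RI)
  rd: (w>>9)&0x3=0x2 → r2
  imm: (w>>0)&0x1ff=0x93 → $147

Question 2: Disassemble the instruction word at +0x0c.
decr r0

[0c] 00 b8 → 0xb800
  op=0xb800>>11=0x17 ⇒ decr (R)
  [10:9] rd=0 = r0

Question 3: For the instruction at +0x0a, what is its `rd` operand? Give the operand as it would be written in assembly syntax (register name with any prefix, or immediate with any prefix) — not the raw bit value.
off 0x0a: read 00 1a as little → 0x1a00
  op=0x1a00>>11=0x3 ⇒ not (R)
  [10:9] rd=1 = r1

r1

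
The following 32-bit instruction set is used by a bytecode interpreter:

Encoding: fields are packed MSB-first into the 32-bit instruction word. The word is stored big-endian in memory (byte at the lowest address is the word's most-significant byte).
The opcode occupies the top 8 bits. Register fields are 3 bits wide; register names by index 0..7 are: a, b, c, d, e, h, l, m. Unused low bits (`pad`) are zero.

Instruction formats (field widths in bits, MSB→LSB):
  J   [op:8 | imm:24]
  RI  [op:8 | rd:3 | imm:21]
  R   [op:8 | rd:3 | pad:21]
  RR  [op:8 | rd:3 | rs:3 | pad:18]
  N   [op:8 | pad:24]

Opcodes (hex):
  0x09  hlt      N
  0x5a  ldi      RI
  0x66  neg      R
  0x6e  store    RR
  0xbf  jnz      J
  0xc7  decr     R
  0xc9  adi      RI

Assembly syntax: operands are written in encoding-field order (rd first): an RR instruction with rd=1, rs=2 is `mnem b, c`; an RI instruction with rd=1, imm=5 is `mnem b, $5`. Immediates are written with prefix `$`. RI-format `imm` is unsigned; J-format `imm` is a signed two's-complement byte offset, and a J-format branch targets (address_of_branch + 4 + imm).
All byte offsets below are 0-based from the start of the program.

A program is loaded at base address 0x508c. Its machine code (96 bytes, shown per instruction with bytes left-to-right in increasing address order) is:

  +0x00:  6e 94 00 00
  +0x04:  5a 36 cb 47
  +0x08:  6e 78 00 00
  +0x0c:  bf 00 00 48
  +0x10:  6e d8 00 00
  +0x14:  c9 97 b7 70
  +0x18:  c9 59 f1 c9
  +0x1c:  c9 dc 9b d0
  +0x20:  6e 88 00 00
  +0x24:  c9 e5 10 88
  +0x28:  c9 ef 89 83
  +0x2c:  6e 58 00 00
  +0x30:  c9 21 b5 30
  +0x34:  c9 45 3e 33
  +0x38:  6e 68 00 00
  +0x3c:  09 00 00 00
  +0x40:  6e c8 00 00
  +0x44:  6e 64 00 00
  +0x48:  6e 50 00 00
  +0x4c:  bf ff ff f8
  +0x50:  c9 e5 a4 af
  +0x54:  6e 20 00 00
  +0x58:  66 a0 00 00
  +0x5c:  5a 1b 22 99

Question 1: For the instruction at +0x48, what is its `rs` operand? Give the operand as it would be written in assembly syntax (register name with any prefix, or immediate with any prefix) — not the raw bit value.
off 0x48: read 6e 50 00 00 as big → 0x6e500000
  opcode bits[31:24]=0x6e: store/RR
  rd: (w>>21)&0x7=0x2 → c
  rs: (w>>18)&0x7=0x4 → e

e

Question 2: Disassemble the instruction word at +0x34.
adi c, $343603

[34] c9 45 3e 33 → 0xc9453e33
  top 8b → 0xc9 → adi [RI]
  rd@[23:21]=0x2 ⇒ c
  imm@[20:0]=0x53e33 ⇒ $343603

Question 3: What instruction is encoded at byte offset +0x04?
ldi b, $1493831

+0x04: 5a 36 cb 47 ⇒ word 0x5a36cb47 (big)
  top 8b → 0x5a → ldi [RI]
  rd: (w>>21)&0x7=0x1 → b
  imm: (w>>0)&0x1fffff=0x16cb47 → $1493831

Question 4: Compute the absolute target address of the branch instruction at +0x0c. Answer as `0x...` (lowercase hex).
0x50e4

off 0x0c: read bf 00 00 48 as big → 0xbf000048
  opcode bits[31:24]=0xbf: jnz/J
  imm: (w>>0)&0xffffff=0x48 → $72
  target = base 0x508c + off 0x0c + 4 + imm 72 = 0x50e4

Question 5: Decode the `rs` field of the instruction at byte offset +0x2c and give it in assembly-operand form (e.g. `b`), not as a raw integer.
l

@+2c  big-endian(6e 58 00 00) = 0x6e580000
  top 8b → 0x6e → store [RR]
  rd@[23:21]=0x2 ⇒ c
  rs@[20:18]=0x6 ⇒ l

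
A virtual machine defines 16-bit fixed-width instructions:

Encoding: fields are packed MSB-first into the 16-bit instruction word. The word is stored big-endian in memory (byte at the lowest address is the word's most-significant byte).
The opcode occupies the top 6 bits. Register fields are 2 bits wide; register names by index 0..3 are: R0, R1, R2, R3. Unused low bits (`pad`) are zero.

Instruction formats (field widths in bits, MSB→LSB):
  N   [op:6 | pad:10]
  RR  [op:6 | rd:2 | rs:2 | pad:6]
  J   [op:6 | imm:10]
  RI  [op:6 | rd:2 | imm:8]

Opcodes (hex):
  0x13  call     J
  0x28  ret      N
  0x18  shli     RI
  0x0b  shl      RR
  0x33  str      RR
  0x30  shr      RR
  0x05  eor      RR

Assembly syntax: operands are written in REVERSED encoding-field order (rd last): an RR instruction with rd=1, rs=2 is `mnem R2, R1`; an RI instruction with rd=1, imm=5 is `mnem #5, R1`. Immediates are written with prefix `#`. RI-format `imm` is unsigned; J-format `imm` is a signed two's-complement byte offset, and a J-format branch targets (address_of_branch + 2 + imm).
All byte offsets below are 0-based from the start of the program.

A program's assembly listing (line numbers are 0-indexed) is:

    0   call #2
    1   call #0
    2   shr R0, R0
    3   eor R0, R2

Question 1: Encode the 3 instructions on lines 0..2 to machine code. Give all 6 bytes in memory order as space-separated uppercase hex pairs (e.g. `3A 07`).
4C 02 4C 00 C0 00

L0: call op=0x13:6|imm=2:10 ⇒ 0x4c02 ⇒ big 4c 02
L1: call op=0x13:6|imm=0:10 ⇒ 0x4c00 ⇒ big 4c 00
L2: shr op=0x30:6|rd=0:2|rs=0:2|pad=0:6 ⇒ 0xc000 ⇒ big c0 00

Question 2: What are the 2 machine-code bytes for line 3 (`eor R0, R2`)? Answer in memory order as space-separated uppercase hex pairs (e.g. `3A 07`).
line 3 (eor): pack op=0x5:6|rd=2:2|rs=0:2|pad=0:6 = 0x1600; big→ 16 00

16 00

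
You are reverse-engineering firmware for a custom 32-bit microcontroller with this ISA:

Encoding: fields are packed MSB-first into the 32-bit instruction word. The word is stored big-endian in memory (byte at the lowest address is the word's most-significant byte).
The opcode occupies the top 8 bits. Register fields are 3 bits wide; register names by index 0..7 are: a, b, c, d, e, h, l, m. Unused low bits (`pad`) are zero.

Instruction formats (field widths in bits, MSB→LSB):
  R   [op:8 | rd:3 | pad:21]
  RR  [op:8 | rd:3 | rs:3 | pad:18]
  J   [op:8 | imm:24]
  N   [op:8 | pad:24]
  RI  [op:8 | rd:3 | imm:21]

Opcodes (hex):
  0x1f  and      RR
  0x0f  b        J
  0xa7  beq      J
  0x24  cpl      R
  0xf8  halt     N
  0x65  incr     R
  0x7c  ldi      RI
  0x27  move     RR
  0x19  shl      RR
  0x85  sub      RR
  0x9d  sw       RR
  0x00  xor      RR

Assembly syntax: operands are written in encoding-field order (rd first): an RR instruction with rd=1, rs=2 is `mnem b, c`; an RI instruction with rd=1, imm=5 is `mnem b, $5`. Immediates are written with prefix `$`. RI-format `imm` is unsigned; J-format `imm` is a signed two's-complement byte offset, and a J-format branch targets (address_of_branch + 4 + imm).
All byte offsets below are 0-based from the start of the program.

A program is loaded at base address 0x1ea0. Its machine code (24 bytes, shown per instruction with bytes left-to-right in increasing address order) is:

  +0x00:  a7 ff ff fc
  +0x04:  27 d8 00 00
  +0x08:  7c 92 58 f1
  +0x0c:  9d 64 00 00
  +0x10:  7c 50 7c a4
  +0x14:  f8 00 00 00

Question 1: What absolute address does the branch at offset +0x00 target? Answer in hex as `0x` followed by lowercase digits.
+0x00: a7 ff ff fc ⇒ word 0xa7fffffc (big)
  op=0xa7fffffc>>24=0xa7 ⇒ beq (J)
  imm: (w>>0)&0xffffff=0xfffffc (s24→-4) → $-4
  target = base 0x1ea0 + off 0x00 + 4 + imm -4 = 0x1ea0

0x1ea0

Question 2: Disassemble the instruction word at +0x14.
[14] f8 00 00 00 → 0xf8000000
  opcode bits[31:24]=0xf8: halt/N

halt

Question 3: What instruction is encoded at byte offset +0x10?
off 0x10: read 7c 50 7c a4 as big → 0x7c507ca4
  top 8b → 0x7c → ldi [RI]
  rd@[23:21]=0x2 ⇒ c
  imm@[20:0]=0x107ca4 ⇒ $1080484

ldi c, $1080484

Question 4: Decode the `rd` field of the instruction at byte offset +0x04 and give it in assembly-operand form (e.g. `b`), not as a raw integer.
+0x04: 27 d8 00 00 ⇒ word 0x27d80000 (big)
  op=0x27d80000>>24=0x27 ⇒ move (RR)
  rd@[23:21]=0x6 ⇒ l
  rs@[20:18]=0x6 ⇒ l

l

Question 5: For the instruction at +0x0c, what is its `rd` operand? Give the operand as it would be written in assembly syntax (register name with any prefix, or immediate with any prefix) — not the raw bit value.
@+0c  big-endian(9d 64 00 00) = 0x9d640000
  opcode bits[31:24]=0x9d: sw/RR
  rd@[23:21]=0x3 ⇒ d
  rs@[20:18]=0x1 ⇒ b

d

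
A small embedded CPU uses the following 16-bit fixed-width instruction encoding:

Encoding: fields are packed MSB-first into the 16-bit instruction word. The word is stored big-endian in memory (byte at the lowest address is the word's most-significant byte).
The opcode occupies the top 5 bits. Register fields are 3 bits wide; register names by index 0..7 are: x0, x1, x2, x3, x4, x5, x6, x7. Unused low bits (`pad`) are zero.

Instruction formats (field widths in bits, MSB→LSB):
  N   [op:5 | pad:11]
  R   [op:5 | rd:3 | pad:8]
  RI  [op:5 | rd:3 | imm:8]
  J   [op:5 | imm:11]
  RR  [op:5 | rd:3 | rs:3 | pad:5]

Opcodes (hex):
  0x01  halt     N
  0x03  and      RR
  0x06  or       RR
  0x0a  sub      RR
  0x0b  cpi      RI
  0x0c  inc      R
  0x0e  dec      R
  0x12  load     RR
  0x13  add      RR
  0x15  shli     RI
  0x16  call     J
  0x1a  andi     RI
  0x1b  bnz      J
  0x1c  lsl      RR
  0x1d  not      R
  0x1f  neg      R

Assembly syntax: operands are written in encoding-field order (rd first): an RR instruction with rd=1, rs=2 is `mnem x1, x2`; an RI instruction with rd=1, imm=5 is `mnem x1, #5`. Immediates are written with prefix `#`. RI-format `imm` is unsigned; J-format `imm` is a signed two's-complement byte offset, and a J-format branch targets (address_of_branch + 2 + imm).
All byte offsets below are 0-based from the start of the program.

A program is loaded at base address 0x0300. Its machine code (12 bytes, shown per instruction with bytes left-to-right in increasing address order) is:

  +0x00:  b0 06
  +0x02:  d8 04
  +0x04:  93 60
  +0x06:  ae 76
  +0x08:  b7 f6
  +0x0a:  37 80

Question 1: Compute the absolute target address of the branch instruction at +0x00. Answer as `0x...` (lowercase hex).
0x0308

[00] b0 06 → 0xb006
  top 5b → 0x16 → call [J]
  imm: (w>>0)&0x7ff=0x6 → #6
  target = base 0x0300 + off 0x00 + 2 + imm 6 = 0x0308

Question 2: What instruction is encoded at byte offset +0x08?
+0x08: b7 f6 ⇒ word 0xb7f6 (big)
  op=0xb7f6>>11=0x16 ⇒ call (J)
  imm@[10:0]=0x7f6 (s11→-10) ⇒ #-10

call #-10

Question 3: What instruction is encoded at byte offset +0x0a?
+0x0a: 37 80 ⇒ word 0x3780 (big)
  opcode bits[15:11]=0x6: or/RR
  rd: (w>>8)&0x7=0x7 → x7
  rs: (w>>5)&0x7=0x4 → x4

or x7, x4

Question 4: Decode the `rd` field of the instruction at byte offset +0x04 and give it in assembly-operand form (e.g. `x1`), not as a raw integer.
x3

[04] 93 60 → 0x9360
  top 5b → 0x12 → load [RR]
  rd: (w>>8)&0x7=0x3 → x3
  rs: (w>>5)&0x7=0x3 → x3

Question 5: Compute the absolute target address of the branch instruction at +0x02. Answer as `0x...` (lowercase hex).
+0x02: d8 04 ⇒ word 0xd804 (big)
  top 5b → 0x1b → bnz [J]
  imm@[10:0]=0x4 ⇒ #4
  target = base 0x0300 + off 0x02 + 2 + imm 4 = 0x0308

0x0308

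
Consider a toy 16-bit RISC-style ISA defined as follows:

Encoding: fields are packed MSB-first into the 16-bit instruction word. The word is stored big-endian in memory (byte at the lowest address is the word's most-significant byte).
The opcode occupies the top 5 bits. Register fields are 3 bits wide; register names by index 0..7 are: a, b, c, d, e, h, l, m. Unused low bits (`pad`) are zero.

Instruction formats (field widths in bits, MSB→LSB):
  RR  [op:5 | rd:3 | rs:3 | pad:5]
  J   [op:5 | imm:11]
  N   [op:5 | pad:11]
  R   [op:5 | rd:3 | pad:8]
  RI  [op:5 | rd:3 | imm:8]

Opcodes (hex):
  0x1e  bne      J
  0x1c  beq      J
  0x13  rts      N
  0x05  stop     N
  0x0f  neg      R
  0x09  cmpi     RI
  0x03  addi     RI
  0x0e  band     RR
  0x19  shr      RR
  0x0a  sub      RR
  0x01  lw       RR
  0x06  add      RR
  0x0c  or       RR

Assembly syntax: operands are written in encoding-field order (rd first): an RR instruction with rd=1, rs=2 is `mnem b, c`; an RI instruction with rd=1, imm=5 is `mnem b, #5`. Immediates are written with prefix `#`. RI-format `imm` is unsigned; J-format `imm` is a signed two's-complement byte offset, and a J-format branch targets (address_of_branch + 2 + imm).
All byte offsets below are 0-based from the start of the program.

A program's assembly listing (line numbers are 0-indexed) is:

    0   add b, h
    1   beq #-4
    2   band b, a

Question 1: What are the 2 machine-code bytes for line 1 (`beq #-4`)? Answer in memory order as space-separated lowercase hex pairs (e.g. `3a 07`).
line 1 (beq): pack op=0x1c:5|imm=-4:11 = 0xe7fc; big→ e7 fc

e7 fc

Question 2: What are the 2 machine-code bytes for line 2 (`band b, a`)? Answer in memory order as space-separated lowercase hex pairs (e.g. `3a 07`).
71 00

2. band fields op=0xe:5|rd=1:3|rs=0:3|pad=0:5 → word 7100h → 71 00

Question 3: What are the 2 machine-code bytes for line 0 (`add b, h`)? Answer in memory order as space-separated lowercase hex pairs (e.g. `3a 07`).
line 0 (add): pack op=0x6:5|rd=1:3|rs=5:3|pad=0:5 = 0x31a0; big→ 31 a0

31 a0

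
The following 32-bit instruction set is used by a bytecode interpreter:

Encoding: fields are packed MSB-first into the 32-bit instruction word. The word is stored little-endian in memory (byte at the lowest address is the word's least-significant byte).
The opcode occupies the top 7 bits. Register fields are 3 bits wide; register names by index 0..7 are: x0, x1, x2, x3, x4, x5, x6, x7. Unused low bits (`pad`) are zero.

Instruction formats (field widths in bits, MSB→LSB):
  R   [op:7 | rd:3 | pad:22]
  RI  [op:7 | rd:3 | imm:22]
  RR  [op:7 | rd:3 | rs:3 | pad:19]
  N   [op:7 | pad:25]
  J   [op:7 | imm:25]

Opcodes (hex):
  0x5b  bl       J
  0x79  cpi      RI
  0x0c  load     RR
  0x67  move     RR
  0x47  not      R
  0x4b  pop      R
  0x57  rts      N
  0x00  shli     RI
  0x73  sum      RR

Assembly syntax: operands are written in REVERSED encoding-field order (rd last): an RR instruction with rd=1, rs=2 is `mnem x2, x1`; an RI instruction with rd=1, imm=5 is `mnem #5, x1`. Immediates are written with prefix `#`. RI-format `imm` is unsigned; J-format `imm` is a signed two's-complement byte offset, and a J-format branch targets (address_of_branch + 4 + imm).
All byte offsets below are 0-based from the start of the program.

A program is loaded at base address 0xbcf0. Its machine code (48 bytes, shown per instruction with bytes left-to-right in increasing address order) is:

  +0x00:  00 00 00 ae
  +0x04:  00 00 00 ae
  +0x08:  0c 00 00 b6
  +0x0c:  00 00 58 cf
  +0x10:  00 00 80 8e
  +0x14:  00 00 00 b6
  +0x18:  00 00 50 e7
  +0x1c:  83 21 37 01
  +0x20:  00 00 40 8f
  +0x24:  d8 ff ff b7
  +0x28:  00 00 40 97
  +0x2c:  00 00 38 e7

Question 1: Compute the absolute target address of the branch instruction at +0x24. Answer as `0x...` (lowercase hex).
0xbcf0

[24] d8 ff ff b7 → 0xb7ffffd8
  opcode bits[31:25]=0x5b: bl/J
  [24:0] imm=33554392 (s25→-40) = #-40
  target = base 0xbcf0 + off 0x24 + 4 + imm -40 = 0xbcf0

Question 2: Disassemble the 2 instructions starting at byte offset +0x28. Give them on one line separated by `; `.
pop x5; sum x7, x4

@+28  little-endian(00 00 40 97) = 0x97400000
  op=0x97400000>>25=0x4b ⇒ pop (R)
  rd@[24:22]=0x5 ⇒ x5
@+2c  little-endian(00 00 38 e7) = 0xe7380000
  op=0xe7380000>>25=0x73 ⇒ sum (RR)
  rd@[24:22]=0x4 ⇒ x4
  rs@[21:19]=0x7 ⇒ x7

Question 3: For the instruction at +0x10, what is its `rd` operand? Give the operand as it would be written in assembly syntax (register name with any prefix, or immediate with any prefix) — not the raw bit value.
[10] 00 00 80 8e → 0x8e800000
  opcode bits[31:25]=0x47: not/R
  [24:22] rd=2 = x2

x2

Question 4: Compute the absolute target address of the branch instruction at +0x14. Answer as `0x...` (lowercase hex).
+0x14: 00 00 00 b6 ⇒ word 0xb6000000 (little)
  opcode bits[31:25]=0x5b: bl/J
  imm@[24:0]=0x0 ⇒ #0
  target = base 0xbcf0 + off 0x14 + 4 + imm 0 = 0xbd08

0xbd08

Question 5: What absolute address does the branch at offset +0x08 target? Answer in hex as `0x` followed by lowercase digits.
@+08  little-endian(0c 00 00 b6) = 0xb600000c
  top 7b → 0x5b → bl [J]
  [24:0] imm=12 = #12
  target = base 0xbcf0 + off 0x08 + 4 + imm 12 = 0xbd08

0xbd08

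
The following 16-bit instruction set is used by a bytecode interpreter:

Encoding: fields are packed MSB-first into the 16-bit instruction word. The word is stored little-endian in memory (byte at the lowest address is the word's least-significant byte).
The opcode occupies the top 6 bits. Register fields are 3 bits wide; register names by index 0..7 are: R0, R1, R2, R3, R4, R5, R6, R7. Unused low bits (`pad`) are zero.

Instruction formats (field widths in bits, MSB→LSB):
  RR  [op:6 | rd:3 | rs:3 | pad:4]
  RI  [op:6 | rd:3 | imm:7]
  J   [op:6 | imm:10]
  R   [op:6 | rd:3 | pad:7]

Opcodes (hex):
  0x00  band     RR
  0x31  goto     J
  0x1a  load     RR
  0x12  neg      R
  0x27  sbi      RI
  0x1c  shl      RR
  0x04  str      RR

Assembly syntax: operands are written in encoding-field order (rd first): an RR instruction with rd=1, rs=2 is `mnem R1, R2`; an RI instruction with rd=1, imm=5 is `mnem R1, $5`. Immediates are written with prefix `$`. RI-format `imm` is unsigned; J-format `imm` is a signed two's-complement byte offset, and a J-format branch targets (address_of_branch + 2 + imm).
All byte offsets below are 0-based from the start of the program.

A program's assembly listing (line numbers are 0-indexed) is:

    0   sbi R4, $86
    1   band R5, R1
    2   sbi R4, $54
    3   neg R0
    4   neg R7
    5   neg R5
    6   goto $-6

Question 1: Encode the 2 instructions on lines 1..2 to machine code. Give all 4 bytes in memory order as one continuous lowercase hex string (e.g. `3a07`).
9002369e

L1: band op=0x0:6|rd=5:3|rs=1:3|pad=0:4 ⇒ 0x0290 ⇒ little 90 02
L2: sbi op=0x27:6|rd=4:3|imm=54:7 ⇒ 0x9e36 ⇒ little 36 9e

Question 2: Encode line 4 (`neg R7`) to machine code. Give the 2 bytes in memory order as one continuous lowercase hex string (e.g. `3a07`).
4. neg fields op=0x12:6|rd=7:3|pad=0:7 → word 4b80h → 80 4b

804b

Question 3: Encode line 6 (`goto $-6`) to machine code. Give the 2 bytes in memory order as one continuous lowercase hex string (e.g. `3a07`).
L6: goto op=0x31:6|imm=-6:10 ⇒ 0xc7fa ⇒ little fa c7

fac7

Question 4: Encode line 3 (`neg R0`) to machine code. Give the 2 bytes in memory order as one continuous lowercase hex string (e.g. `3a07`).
3. neg fields op=0x12:6|rd=0:3|pad=0:7 → word 4800h → 00 48

0048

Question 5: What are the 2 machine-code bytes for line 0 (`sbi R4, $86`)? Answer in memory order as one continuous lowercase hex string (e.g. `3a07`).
569e

0. sbi fields op=0x27:6|rd=4:3|imm=86:7 → word 9e56h → 56 9e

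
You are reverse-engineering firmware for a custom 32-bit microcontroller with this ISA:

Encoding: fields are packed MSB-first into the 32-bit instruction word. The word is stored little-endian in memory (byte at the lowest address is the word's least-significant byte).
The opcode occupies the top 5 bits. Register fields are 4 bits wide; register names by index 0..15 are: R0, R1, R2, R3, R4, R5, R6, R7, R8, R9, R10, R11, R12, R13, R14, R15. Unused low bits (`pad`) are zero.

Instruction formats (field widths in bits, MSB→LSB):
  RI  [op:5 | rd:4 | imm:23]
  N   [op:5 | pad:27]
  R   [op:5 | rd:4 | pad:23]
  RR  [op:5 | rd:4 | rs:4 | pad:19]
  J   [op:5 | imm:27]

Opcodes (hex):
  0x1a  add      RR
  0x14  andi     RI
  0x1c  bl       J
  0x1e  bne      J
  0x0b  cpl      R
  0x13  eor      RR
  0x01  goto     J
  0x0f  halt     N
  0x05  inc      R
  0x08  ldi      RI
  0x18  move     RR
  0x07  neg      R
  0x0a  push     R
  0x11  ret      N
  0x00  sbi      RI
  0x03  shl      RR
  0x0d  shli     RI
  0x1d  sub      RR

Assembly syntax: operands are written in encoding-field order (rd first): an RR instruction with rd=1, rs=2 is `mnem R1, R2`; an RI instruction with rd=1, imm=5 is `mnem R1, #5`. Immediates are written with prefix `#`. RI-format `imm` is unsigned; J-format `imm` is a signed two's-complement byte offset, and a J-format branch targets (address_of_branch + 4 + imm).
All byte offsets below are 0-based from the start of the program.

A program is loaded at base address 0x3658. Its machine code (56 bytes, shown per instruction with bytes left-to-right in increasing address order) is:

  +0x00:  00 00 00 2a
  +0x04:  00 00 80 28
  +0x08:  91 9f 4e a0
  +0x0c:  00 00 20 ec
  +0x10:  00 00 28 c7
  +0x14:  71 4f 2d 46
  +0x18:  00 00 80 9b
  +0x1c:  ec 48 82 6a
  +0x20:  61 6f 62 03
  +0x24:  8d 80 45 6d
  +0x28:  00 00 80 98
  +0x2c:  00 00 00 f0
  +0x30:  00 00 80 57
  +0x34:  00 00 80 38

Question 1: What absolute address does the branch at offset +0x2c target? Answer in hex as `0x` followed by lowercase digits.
0x3688

[2c] 00 00 00 f0 → 0xf0000000
  op=0xf0000000>>27=0x1e ⇒ bne (J)
  imm: (w>>0)&0x7ffffff=0x0 → #0
  target = base 0x3658 + off 0x2c + 4 + imm 0 = 0x3688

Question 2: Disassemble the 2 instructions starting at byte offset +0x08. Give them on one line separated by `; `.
andi R0, #5152657; sub R8, R4

@+08  little-endian(91 9f 4e a0) = 0xa04e9f91
  op=0xa04e9f91>>27=0x14 ⇒ andi (RI)
  [26:23] rd=0 = R0
  [22:0] imm=5152657 = #5152657
@+0c  little-endian(00 00 20 ec) = 0xec200000
  op=0xec200000>>27=0x1d ⇒ sub (RR)
  [26:23] rd=8 = R8
  [22:19] rs=4 = R4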